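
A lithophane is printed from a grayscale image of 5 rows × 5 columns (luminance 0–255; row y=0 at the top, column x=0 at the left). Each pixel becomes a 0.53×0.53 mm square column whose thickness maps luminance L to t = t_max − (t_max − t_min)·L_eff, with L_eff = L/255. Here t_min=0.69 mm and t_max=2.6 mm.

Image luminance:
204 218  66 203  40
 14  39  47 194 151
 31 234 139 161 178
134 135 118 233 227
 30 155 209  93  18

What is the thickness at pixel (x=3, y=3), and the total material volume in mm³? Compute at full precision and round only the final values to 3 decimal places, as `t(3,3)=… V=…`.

t(3,3)=0.855 V=11.376

span = t_max - t_min = 2.6 - 0.69 = 1.910
L(3,3) = 233, L_eff = 233/255 = 0.913725
t(3,3) = 2.6 - 1.910·0.913725 = 0.855
Σt over all 5·5 pixels = 1032739/25500 ≈ 40.4995686
V = pitch²·Σt = 0.53²·1032739/25500 = 11.376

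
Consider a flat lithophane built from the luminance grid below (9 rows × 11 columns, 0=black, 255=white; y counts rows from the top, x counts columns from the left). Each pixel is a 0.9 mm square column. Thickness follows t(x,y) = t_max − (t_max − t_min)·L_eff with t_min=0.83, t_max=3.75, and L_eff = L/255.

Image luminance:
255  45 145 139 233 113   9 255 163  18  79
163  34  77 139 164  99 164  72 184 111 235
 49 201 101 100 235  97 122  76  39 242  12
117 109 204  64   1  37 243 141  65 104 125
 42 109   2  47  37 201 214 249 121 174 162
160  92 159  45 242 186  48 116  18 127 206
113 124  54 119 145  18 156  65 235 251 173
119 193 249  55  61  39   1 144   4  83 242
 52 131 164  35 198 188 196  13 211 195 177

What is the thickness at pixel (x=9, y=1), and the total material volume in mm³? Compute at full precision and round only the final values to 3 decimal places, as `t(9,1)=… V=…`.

t(9,1)=2.479 V=186.255

span = t_max - t_min = 3.75 - 0.83 = 2.920
L(9,1) = 111, L_eff = 111/255 = 0.435294
t(9,1) = 3.75 - 2.920·0.435294 = 2.479
Σt over all 9·11 pixels = 1172719/5100 ≈ 229.9449020
V = pitch²·Σt = 0.9²·1172719/5100 = 186.255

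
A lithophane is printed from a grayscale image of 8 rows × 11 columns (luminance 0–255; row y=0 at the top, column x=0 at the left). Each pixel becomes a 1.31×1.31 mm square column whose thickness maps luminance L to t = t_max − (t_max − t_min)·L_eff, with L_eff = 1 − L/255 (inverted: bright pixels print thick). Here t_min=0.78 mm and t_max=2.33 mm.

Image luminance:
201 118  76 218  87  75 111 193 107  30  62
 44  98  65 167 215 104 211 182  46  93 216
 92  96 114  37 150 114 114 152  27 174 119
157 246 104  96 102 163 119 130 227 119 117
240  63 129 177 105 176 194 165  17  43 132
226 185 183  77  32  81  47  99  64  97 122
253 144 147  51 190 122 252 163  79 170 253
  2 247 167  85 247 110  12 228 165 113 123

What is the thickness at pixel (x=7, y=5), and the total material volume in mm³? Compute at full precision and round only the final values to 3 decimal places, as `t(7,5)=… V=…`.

t(7,5)=1.382 V=237.387

span = t_max - t_min = 2.33 - 0.78 = 1.550
L(7,5) = 99, L_eff = 1 - 99/255 = 0.611765 (inverted)
t(7,5) = 2.33 - 1.550·0.611765 = 1.382
Σt over all 8·11 pixels = 705479/5100 ≈ 138.3292157
V = pitch²·Σt = 1.31²·705479/5100 = 237.387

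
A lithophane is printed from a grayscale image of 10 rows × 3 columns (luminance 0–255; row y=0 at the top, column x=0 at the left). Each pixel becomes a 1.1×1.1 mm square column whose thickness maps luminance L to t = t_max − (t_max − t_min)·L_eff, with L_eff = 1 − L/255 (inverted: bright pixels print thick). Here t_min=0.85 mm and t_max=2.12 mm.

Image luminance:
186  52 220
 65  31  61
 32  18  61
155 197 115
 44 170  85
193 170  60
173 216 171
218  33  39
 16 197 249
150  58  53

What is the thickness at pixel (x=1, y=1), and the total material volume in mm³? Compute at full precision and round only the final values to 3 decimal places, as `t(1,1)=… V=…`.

span = t_max - t_min = 2.12 - 0.85 = 1.270
L(1,1) = 31, L_eff = 1 - 31/255 = 0.878431 (inverted)
t(1,1) = 2.12 - 1.270·0.878431 = 1.004
Σt over all 10·3 pixels = 546613/12750 ≈ 42.8716078
V = pitch²·Σt = 1.1²·546613/12750 = 51.875

t(1,1)=1.004 V=51.875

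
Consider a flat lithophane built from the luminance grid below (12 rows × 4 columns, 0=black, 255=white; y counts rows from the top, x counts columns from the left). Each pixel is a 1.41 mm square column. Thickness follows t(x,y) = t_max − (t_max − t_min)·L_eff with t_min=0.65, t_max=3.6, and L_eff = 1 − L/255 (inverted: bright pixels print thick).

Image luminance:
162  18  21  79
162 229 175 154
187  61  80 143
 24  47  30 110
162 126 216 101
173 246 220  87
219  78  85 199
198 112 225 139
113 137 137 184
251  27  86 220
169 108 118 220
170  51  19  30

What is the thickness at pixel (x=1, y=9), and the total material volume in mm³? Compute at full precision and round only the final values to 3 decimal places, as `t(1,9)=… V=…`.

t(1,9)=0.962 V=207.110

span = t_max - t_min = 3.6 - 0.65 = 2.950
L(1,9) = 27, L_eff = 1 - 27/255 = 0.894118 (inverted)
t(1,9) = 3.6 - 2.950·0.894118 = 0.962
Σt over all 12·4 pixels = 132823/1275 ≈ 104.1749020
V = pitch²·Σt = 1.41²·132823/1275 = 207.110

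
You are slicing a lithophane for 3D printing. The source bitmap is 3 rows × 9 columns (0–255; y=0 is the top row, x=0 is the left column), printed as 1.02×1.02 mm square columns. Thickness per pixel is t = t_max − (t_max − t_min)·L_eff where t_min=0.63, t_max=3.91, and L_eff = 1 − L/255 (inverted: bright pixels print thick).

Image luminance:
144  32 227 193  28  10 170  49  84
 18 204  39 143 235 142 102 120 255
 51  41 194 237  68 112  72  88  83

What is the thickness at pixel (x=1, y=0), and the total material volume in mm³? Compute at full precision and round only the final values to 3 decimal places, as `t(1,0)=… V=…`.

span = t_max - t_min = 3.91 - 0.63 = 3.280
L(1,0) = 32, L_eff = 1 - 32/255 = 0.874510 (inverted)
t(1,0) = 3.91 - 3.280·0.874510 = 1.042
Σt over all 3·9 pixels = 488001/8500 ≈ 57.4118824
V = pitch²·Σt = 1.02²·488001/8500 = 59.731

t(1,0)=1.042 V=59.731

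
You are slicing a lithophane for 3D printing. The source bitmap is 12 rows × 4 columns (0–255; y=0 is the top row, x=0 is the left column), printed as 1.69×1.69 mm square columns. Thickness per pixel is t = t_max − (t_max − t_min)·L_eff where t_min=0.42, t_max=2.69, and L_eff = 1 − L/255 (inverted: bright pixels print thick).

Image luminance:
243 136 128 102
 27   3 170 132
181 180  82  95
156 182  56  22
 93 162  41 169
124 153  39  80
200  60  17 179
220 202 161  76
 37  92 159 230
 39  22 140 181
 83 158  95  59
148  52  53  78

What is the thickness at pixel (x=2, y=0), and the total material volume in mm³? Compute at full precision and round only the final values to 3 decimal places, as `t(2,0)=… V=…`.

span = t_max - t_min = 2.69 - 0.42 = 2.270
L(2,0) = 128, L_eff = 1 - 128/255 = 0.498039 (inverted)
t(2,0) = 2.69 - 2.270·0.498039 = 1.559
Σt over all 12·4 pixels = 1761899/25500 ≈ 69.0940784
V = pitch²·Σt = 1.69²·1761899/25500 = 197.340

t(2,0)=1.559 V=197.340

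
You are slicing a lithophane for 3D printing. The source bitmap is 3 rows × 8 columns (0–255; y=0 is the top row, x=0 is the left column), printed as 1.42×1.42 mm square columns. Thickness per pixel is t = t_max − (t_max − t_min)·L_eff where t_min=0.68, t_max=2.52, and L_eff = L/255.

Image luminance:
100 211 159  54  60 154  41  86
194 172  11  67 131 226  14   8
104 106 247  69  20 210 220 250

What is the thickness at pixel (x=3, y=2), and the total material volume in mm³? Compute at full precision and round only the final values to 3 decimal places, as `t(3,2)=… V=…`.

t(3,2)=2.022 V=79.554

span = t_max - t_min = 2.52 - 0.68 = 1.840
L(3,2) = 69, L_eff = 69/255 = 0.270588
t(3,2) = 2.52 - 1.840·0.270588 = 2.022
Σt over all 3·8 pixels = 251516/6375 ≈ 39.4534902
V = pitch²·Σt = 1.42²·251516/6375 = 79.554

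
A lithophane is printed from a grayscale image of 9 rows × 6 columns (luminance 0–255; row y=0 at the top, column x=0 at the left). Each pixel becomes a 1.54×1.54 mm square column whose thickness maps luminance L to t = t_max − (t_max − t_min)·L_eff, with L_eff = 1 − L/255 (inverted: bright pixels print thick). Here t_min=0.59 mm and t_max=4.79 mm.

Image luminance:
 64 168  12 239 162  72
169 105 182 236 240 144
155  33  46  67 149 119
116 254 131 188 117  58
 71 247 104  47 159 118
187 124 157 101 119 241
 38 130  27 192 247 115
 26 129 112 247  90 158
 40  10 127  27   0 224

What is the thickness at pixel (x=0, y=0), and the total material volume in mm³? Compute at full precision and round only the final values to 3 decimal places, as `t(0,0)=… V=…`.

t(0,0)=1.644 V=342.741

span = t_max - t_min = 4.79 - 0.59 = 4.200
L(0,0) = 64, L_eff = 1 - 64/255 = 0.749020 (inverted)
t(0,0) = 4.79 - 4.200·0.749020 = 1.644
Σt over all 9·6 pixels = 122841/850 ≈ 144.5188235
V = pitch²·Σt = 1.54²·122841/850 = 342.741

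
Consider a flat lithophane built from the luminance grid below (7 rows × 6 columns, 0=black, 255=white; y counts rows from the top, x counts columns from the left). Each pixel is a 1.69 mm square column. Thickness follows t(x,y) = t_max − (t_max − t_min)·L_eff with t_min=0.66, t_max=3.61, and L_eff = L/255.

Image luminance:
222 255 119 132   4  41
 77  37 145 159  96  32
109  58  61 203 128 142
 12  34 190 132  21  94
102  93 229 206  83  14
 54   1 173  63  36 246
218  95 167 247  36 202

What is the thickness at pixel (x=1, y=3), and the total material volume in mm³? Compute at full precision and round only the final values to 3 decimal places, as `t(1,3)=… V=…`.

span = t_max - t_min = 3.61 - 0.66 = 2.950
L(1,3) = 34, L_eff = 34/255 = 0.133333
t(1,3) = 3.61 - 2.950·0.133333 = 3.217
Σt over all 7·6 pixels = 9839/102 ≈ 96.4607843
V = pitch²·Σt = 1.69²·9839/102 = 275.502

t(1,3)=3.217 V=275.502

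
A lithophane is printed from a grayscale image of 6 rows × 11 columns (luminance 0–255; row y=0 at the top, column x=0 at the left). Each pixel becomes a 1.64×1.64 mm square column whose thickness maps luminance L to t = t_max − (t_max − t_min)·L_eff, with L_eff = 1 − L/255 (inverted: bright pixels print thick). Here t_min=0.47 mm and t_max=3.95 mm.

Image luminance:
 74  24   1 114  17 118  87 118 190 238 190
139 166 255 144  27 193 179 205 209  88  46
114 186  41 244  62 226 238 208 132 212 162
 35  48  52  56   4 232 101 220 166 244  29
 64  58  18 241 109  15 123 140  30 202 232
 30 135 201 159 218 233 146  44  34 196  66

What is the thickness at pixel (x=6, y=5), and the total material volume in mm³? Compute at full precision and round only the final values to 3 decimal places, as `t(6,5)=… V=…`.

span = t_max - t_min = 3.95 - 0.47 = 3.480
L(6,5) = 146, L_eff = 1 - 146/255 = 0.427451 (inverted)
t(6,5) = 3.95 - 3.480·0.427451 = 2.462
Σt over all 6·11 pixels = 626459/4250 ≈ 147.4021176
V = pitch²·Σt = 1.64²·626459/4250 = 396.453

t(6,5)=2.462 V=396.453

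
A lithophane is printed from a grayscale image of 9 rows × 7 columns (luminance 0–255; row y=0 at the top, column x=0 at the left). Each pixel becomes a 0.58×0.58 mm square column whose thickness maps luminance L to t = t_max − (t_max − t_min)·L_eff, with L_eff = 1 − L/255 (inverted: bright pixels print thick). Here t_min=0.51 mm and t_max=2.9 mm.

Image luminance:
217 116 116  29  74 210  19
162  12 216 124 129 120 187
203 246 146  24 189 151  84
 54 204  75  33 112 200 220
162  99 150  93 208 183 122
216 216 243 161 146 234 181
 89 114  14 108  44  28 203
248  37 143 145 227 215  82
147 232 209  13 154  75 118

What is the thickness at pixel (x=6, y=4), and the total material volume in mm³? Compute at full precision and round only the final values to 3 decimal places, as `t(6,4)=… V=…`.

span = t_max - t_min = 2.9 - 0.51 = 2.390
L(6,4) = 122, L_eff = 1 - 122/255 = 0.521569 (inverted)
t(6,4) = 2.9 - 2.390·0.521569 = 1.653
Σt over all 9·7 pixels = 726506/6375 ≈ 113.9617255
V = pitch²·Σt = 0.58²·726506/6375 = 38.337

t(6,4)=1.653 V=38.337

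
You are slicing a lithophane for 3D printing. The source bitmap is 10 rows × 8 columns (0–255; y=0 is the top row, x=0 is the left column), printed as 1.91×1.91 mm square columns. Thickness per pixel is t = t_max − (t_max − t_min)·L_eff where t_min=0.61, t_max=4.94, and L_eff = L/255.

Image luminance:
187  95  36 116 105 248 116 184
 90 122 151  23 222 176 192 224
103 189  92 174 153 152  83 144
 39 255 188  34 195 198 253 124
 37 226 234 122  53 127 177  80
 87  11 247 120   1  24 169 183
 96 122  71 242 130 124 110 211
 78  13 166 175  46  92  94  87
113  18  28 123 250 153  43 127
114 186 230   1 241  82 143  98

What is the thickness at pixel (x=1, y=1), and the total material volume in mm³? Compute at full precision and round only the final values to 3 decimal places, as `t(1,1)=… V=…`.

t(1,1)=2.868 V=799.471

span = t_max - t_min = 4.94 - 0.61 = 4.330
L(1,1) = 122, L_eff = 122/255 = 0.478431
t(1,1) = 4.94 - 4.330·0.478431 = 2.868
Σt over all 10·8 pixels = 465688/2125 ≈ 219.1472941
V = pitch²·Σt = 1.91²·465688/2125 = 799.471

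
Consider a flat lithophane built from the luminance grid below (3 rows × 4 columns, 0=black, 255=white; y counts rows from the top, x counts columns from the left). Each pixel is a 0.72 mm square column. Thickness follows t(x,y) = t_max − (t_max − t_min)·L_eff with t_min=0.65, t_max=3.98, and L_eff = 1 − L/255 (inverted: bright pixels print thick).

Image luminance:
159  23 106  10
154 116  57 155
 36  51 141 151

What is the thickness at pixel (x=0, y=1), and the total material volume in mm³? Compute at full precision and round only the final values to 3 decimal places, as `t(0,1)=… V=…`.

t(0,1)=2.661 V=11.890

span = t_max - t_min = 3.98 - 0.65 = 3.330
L(0,1) = 154, L_eff = 1 - 154/255 = 0.396078 (inverted)
t(0,1) = 3.98 - 3.330·0.396078 = 2.661
Σt over all 3·4 pixels = 194949/8500 ≈ 22.9351765
V = pitch²·Σt = 0.72²·194949/8500 = 11.890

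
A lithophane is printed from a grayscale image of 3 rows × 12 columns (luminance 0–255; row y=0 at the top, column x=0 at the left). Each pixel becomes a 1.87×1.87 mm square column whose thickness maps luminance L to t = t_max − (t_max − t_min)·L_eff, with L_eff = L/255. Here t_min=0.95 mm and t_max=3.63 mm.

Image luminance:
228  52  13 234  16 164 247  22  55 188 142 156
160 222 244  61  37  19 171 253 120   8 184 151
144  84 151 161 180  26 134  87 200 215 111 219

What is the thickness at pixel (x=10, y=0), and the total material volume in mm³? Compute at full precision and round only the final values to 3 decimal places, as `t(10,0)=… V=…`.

span = t_max - t_min = 3.63 - 0.95 = 2.680
L(10,0) = 142, L_eff = 142/255 = 0.556863
t(10,0) = 3.63 - 2.680·0.556863 = 2.138
Σt over all 3·12 pixels = 507532/6375 ≈ 79.6128627
V = pitch²·Σt = 1.87²·507532/6375 = 278.398

t(10,0)=2.138 V=278.398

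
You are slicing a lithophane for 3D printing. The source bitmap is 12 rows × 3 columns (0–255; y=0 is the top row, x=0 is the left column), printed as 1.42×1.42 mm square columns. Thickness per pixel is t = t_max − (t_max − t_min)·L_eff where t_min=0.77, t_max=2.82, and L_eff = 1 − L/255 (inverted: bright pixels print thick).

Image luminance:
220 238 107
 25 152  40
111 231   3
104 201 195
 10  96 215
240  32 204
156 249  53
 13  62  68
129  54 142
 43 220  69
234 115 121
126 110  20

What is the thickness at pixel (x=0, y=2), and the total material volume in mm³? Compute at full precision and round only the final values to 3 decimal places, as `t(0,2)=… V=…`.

span = t_max - t_min = 2.82 - 0.77 = 2.050
L(0,2) = 111, L_eff = 1 - 111/255 = 0.564706 (inverted)
t(0,2) = 2.82 - 2.050·0.564706 = 1.662
Σt over all 12·3 pixels = 3221/51 ≈ 63.1568627
V = pitch²·Σt = 1.42²·3221/51 = 127.349

t(0,2)=1.662 V=127.349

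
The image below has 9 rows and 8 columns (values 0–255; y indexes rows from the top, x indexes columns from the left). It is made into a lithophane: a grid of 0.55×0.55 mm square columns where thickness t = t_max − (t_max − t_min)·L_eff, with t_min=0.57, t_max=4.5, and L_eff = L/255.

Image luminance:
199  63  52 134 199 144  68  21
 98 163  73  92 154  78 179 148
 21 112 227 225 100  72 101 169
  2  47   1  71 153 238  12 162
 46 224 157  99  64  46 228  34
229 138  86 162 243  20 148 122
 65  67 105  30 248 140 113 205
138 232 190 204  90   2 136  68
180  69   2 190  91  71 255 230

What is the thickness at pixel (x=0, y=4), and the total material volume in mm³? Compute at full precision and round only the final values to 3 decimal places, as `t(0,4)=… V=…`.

t(0,4)=3.791 V=57.240

span = t_max - t_min = 4.5 - 0.57 = 3.930
L(0,4) = 46, L_eff = 46/255 = 0.180392
t(0,4) = 4.5 - 3.930·0.180392 = 3.791
Σt over all 9·8 pixels = 321681/1700 ≈ 189.2241176
V = pitch²·Σt = 0.55²·321681/1700 = 57.240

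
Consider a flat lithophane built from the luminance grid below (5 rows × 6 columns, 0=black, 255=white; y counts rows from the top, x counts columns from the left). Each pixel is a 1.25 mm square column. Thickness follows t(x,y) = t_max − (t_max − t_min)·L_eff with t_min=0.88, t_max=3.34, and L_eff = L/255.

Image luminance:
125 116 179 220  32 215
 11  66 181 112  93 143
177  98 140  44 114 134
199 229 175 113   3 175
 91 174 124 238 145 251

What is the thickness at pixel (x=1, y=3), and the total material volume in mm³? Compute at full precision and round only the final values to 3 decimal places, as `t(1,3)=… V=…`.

t(1,3)=1.131 V=94.505

span = t_max - t_min = 3.34 - 0.88 = 2.460
L(1,3) = 229, L_eff = 229/255 = 0.898039
t(1,3) = 3.34 - 2.460·0.898039 = 1.131
Σt over all 5·6 pixels = 257053/4250 ≈ 60.4830588
V = pitch²·Σt = 1.25²·257053/4250 = 94.505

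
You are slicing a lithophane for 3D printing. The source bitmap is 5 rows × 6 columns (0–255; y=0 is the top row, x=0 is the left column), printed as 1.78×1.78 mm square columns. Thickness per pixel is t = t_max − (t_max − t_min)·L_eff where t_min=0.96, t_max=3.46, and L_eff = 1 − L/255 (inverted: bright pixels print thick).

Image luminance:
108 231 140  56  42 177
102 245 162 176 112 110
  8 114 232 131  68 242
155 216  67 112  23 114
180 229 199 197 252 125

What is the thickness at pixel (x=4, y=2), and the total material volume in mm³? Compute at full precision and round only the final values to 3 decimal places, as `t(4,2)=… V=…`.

t(4,2)=1.627 V=225.596

span = t_max - t_min = 3.46 - 0.96 = 2.500
L(4,2) = 68, L_eff = 1 - 68/255 = 0.733333 (inverted)
t(4,2) = 3.46 - 2.500·0.733333 = 1.627
Σt over all 5·6 pixels = 36313/510 ≈ 71.2019608
V = pitch²·Σt = 1.78²·36313/510 = 225.596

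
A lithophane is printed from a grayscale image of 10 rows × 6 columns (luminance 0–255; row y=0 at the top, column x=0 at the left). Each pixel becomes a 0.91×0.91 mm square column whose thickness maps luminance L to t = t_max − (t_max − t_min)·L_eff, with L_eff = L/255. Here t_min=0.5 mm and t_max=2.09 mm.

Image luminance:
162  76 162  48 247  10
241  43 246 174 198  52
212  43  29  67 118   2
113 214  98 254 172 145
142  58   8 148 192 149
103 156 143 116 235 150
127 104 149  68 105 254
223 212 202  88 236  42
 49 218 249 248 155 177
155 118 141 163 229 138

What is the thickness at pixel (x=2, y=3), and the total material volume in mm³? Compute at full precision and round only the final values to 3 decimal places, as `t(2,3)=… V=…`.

span = t_max - t_min = 2.09 - 0.5 = 1.590
L(2,3) = 98, L_eff = 98/255 = 0.384314
t(2,3) = 2.09 - 1.590·0.384314 = 1.479
Σt over all 10·6 pixels = 152843/2125 ≈ 71.9261176
V = pitch²·Σt = 0.91²·152843/2125 = 59.562

t(2,3)=1.479 V=59.562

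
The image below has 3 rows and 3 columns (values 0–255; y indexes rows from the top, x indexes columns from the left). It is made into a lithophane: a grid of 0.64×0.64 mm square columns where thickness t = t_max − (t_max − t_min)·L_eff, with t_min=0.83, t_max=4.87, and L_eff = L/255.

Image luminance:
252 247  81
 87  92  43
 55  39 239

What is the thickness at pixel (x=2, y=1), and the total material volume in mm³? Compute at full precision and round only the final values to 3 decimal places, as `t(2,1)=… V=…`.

t(2,1)=4.189 V=10.587

span = t_max - t_min = 4.87 - 0.83 = 4.040
L(2,1) = 43, L_eff = 43/255 = 0.168627
t(2,1) = 4.87 - 4.040·0.168627 = 4.189
Σt over all 3·3 pixels = 5273/204 ≈ 25.8480392
V = pitch²·Σt = 0.64²·5273/204 = 10.587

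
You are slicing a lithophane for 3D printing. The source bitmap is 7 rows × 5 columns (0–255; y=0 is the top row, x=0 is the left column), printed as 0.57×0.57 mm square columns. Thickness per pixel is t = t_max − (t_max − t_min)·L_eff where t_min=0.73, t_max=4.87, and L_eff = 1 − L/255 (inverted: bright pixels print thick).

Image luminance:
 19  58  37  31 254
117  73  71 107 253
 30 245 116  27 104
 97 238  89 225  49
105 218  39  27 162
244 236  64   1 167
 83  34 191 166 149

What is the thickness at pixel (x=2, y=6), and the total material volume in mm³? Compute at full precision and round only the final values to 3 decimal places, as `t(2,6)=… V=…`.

span = t_max - t_min = 4.87 - 0.73 = 4.140
L(2,6) = 191, L_eff = 1 - 191/255 = 0.250980 (inverted)
t(2,6) = 4.87 - 4.140·0.250980 = 3.831
Σt over all 7·5 pixels = 786563/8500 ≈ 92.5368235
V = pitch²·Σt = 0.57²·786563/8500 = 30.065

t(2,6)=3.831 V=30.065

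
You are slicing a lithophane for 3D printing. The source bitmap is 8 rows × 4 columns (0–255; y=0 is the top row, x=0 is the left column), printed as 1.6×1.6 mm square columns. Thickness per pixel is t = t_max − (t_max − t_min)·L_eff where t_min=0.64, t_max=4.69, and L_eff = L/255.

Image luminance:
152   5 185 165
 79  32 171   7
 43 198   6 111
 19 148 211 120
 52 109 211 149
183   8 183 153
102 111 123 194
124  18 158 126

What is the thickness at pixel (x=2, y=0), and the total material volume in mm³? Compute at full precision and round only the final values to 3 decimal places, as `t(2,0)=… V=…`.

span = t_max - t_min = 4.69 - 0.64 = 4.050
L(2,0) = 185, L_eff = 185/255 = 0.725490
t(2,0) = 4.69 - 4.050·0.725490 = 1.752
Σt over all 8·4 pixels = 39106/425 ≈ 92.0141176
V = pitch²·Σt = 1.6²·39106/425 = 235.556

t(2,0)=1.752 V=235.556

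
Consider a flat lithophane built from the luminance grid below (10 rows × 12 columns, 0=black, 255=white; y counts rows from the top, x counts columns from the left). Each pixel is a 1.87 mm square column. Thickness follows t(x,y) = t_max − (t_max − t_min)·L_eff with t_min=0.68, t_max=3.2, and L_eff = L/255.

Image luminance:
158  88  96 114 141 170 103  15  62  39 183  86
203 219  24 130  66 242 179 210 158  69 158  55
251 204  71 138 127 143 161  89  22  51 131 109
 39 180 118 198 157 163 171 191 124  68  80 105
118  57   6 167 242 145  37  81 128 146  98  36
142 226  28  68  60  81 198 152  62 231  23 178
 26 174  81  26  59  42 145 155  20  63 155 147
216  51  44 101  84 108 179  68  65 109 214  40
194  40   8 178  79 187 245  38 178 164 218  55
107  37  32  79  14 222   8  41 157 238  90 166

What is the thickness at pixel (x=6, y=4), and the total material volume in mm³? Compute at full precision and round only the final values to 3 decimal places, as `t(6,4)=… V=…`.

t(6,4)=2.834 V=861.906

span = t_max - t_min = 3.2 - 0.68 = 2.520
L(6,4) = 37, L_eff = 37/255 = 0.145098
t(6,4) = 3.2 - 2.520·0.145098 = 2.834
Σt over all 10·12 pixels = 523764/2125 ≈ 246.4771765
V = pitch²·Σt = 1.87²·523764/2125 = 861.906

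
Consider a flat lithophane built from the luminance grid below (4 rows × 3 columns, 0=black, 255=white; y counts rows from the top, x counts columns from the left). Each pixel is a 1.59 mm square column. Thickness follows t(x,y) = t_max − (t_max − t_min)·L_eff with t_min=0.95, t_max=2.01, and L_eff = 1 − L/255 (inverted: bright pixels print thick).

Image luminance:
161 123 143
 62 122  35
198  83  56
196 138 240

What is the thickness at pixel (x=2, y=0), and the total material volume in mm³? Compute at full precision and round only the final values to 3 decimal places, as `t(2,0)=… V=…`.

span = t_max - t_min = 2.01 - 0.95 = 1.060
L(2,0) = 143, L_eff = 1 - 143/255 = 0.439216 (inverted)
t(2,0) = 2.01 - 1.060·0.439216 = 1.544
Σt over all 4·3 pixels = 75957/4250 ≈ 17.8722353
V = pitch²·Σt = 1.59²·75957/4250 = 45.183

t(2,0)=1.544 V=45.183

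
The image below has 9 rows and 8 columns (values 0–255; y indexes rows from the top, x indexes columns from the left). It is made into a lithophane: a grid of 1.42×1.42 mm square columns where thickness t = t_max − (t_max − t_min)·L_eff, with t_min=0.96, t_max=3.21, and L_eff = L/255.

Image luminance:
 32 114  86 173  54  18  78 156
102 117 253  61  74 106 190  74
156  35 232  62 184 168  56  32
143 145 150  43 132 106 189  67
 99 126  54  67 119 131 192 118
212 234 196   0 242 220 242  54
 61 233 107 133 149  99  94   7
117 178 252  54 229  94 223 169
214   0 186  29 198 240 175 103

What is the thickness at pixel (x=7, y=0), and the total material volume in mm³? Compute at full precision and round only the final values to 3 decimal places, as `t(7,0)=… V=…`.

span = t_max - t_min = 3.21 - 0.96 = 2.250
L(7,0) = 156, L_eff = 156/255 = 0.611765
t(7,0) = 3.21 - 2.250·0.611765 = 1.834
Σt over all 9·8 pixels = 127167/850 ≈ 149.6082353
V = pitch²·Σt = 1.42²·127167/850 = 301.670

t(7,0)=1.834 V=301.670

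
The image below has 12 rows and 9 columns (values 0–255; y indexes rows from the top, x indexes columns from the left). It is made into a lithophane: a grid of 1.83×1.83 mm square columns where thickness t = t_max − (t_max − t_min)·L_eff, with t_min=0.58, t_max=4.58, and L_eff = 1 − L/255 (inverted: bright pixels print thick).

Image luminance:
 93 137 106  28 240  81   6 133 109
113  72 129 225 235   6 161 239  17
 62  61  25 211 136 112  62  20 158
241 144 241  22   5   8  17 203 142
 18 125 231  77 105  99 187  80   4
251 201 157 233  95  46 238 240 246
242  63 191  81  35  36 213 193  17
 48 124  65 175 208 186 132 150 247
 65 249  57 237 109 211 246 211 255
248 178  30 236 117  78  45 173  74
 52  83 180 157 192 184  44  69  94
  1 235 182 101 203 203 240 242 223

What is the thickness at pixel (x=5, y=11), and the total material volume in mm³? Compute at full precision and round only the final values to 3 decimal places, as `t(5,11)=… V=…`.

t(5,11)=3.764 V=973.745

span = t_max - t_min = 4.58 - 0.58 = 4.000
L(5,11) = 203, L_eff = 1 - 203/255 = 0.203922 (inverted)
t(5,11) = 4.58 - 4.000·0.203922 = 3.764
Σt over all 12·9 pixels = 370726/1275 ≈ 290.7654902
V = pitch²·Σt = 1.83²·370726/1275 = 973.745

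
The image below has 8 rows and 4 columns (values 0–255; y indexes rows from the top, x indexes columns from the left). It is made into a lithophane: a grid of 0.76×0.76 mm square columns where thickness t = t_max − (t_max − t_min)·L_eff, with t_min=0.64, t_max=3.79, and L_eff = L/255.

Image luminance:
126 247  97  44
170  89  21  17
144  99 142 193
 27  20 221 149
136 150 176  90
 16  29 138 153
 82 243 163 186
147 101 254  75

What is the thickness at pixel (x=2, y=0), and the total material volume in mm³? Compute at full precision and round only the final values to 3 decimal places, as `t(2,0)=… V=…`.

span = t_max - t_min = 3.79 - 0.64 = 3.150
L(2,0) = 97, L_eff = 97/255 = 0.380392
t(2,0) = 3.79 - 3.150·0.380392 = 2.592
Σt over all 8·4 pixels = 123331/1700 ≈ 72.5476471
V = pitch²·Σt = 0.76²·123331/1700 = 41.904

t(2,0)=2.592 V=41.904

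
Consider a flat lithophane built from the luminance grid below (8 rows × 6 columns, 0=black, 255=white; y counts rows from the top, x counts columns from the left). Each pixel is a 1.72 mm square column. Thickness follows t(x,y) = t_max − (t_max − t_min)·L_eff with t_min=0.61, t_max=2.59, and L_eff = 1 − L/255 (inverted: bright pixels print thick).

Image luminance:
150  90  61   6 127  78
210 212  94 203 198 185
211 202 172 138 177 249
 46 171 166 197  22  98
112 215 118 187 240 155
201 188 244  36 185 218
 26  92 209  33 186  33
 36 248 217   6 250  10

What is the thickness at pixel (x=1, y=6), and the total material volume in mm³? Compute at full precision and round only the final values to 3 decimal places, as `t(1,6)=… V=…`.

span = t_max - t_min = 2.59 - 0.61 = 1.980
L(1,6) = 92, L_eff = 1 - 92/255 = 0.639216 (inverted)
t(1,6) = 2.59 - 1.980·0.639216 = 1.324
Σt over all 8·6 pixels = 176202/2125 ≈ 82.9185882
V = pitch²·Σt = 1.72²·176202/2125 = 245.306

t(1,6)=1.324 V=245.306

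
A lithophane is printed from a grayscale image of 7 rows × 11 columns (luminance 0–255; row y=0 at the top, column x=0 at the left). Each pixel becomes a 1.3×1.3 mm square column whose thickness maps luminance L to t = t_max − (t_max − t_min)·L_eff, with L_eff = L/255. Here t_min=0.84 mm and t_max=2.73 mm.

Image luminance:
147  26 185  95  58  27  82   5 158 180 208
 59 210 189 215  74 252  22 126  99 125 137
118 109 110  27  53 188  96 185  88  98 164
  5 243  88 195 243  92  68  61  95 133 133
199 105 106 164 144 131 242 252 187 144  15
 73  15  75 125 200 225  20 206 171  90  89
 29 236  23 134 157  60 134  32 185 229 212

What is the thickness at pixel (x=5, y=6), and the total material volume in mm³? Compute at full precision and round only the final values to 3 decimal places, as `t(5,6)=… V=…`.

t(5,6)=2.285 V=234.004

span = t_max - t_min = 2.73 - 0.84 = 1.890
L(5,6) = 60, L_eff = 60/255 = 0.235294
t(5,6) = 2.73 - 1.890·0.235294 = 2.285
Σt over all 7·11 pixels = 235389/1700 ≈ 138.4641176
V = pitch²·Σt = 1.3²·235389/1700 = 234.004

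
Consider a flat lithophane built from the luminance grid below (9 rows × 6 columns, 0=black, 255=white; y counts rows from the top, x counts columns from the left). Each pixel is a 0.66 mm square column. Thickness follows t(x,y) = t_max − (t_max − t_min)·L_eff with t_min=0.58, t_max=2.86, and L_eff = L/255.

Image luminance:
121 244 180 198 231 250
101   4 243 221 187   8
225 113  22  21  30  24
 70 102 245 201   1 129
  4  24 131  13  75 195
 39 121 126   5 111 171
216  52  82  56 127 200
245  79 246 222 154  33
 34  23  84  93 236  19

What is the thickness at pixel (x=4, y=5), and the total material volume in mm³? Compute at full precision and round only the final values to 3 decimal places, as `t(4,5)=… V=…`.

span = t_max - t_min = 2.86 - 0.58 = 2.280
L(4,5) = 111, L_eff = 111/255 = 0.435294
t(4,5) = 2.86 - 2.280·0.435294 = 1.868
Σt over all 9·6 pixels = 206832/2125 ≈ 97.3327059
V = pitch²·Σt = 0.66²·206832/2125 = 42.398

t(4,5)=1.868 V=42.398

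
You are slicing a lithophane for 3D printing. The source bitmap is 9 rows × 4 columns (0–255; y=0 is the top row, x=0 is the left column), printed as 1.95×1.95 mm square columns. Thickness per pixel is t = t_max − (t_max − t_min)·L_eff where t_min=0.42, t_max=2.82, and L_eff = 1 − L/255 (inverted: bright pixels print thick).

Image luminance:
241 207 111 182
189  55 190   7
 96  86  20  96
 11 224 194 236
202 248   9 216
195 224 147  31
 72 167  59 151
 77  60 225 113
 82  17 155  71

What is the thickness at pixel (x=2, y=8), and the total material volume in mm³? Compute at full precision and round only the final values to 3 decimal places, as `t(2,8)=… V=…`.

t(2,8)=1.879 V=224.482

span = t_max - t_min = 2.82 - 0.42 = 2.400
L(2,8) = 155, L_eff = 1 - 155/255 = 0.392157 (inverted)
t(2,8) = 2.82 - 2.400·0.392157 = 1.879
Σt over all 9·4 pixels = 5018/85 ≈ 59.0352941
V = pitch²·Σt = 1.95²·5018/85 = 224.482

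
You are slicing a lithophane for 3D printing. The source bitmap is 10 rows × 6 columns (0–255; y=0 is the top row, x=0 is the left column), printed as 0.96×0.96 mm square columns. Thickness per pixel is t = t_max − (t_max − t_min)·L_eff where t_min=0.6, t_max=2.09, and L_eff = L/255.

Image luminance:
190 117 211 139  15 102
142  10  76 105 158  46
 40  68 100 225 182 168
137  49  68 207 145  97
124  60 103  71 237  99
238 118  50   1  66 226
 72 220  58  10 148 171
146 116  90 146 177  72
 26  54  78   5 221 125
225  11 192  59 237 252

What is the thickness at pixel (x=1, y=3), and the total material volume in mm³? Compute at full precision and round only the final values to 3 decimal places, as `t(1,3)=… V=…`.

t(1,3)=1.804 V=77.330

span = t_max - t_min = 2.09 - 0.6 = 1.490
L(1,3) = 49, L_eff = 49/255 = 0.192157
t(1,3) = 2.09 - 1.490·0.192157 = 1.804
Σt over all 10·6 pixels = 713217/8500 ≈ 83.9078824
V = pitch²·Σt = 0.96²·713217/8500 = 77.330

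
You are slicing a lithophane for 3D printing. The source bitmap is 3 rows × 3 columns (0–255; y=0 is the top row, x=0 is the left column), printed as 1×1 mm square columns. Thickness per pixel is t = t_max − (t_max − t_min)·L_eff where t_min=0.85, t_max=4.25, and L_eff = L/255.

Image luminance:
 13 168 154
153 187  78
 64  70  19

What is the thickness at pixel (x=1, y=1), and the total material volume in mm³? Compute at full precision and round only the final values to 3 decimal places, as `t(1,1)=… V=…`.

t(1,1)=1.757 V=26.170

span = t_max - t_min = 4.25 - 0.85 = 3.400
L(1,1) = 187, L_eff = 187/255 = 0.733333
t(1,1) = 4.25 - 3.400·0.733333 = 1.757
Σt over all 3·3 pixels = 26.17
V = pitch²·Σt = 1²·26.17 = 26.170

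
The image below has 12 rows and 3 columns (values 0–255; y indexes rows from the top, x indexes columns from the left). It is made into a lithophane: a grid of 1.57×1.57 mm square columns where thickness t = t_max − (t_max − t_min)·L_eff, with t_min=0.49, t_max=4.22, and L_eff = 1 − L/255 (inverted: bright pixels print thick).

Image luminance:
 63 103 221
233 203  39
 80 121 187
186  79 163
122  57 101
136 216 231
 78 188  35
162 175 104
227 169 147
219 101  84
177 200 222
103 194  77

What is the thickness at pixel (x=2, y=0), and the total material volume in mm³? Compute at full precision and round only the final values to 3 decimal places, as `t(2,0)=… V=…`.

t(2,0)=3.723 V=231.076

span = t_max - t_min = 4.22 - 0.49 = 3.730
L(2,0) = 221, L_eff = 1 - 221/255 = 0.133333 (inverted)
t(2,0) = 4.22 - 3.730·0.133333 = 3.723
Σt over all 12·3 pixels = 2390539/25500 ≈ 93.7466275
V = pitch²·Σt = 1.57²·2390539/25500 = 231.076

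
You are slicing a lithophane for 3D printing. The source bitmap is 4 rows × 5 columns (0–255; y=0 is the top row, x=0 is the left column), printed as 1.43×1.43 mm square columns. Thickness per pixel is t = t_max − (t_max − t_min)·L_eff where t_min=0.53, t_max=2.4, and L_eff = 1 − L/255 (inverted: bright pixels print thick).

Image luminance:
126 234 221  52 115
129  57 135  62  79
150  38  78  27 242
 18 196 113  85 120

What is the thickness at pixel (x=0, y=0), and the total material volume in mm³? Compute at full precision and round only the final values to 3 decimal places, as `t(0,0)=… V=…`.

span = t_max - t_min = 2.4 - 0.53 = 1.870
L(0,0) = 126, L_eff = 1 - 126/255 = 0.505882 (inverted)
t(0,0) = 2.4 - 1.870·0.505882 = 1.454
Σt over all 4·5 pixels = 27.298
V = pitch²·Σt = 1.43²·27.298 = 55.822

t(0,0)=1.454 V=55.822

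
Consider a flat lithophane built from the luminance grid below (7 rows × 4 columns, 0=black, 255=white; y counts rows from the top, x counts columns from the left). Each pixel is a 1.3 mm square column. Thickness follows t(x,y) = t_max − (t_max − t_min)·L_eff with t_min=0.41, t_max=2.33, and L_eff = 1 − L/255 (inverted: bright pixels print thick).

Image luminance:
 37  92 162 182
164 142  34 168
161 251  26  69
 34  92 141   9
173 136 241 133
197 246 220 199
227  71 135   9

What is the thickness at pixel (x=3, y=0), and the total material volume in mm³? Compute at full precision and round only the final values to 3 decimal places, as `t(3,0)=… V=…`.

t(3,0)=1.780 V=67.132

span = t_max - t_min = 2.33 - 0.41 = 1.920
L(3,0) = 182, L_eff = 1 - 182/255 = 0.286275 (inverted)
t(3,0) = 2.33 - 1.920·0.286275 = 1.780
Σt over all 7·4 pixels = 84411/2125 ≈ 39.7228235
V = pitch²·Σt = 1.3²·84411/2125 = 67.132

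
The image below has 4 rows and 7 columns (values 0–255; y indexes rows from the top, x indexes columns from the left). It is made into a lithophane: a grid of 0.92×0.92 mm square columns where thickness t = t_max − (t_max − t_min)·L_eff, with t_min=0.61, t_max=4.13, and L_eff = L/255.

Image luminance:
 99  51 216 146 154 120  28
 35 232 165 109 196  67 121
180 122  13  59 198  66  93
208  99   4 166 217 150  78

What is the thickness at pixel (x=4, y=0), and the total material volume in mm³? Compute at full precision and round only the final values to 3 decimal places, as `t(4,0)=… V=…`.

span = t_max - t_min = 4.13 - 0.61 = 3.520
L(4,0) = 154, L_eff = 154/255 = 0.603922
t(4,0) = 4.13 - 3.520·0.603922 = 2.004
Σt over all 4·7 pixels = 438709/6375 ≈ 68.8170980
V = pitch²·Σt = 0.92²·438709/6375 = 58.247

t(4,0)=2.004 V=58.247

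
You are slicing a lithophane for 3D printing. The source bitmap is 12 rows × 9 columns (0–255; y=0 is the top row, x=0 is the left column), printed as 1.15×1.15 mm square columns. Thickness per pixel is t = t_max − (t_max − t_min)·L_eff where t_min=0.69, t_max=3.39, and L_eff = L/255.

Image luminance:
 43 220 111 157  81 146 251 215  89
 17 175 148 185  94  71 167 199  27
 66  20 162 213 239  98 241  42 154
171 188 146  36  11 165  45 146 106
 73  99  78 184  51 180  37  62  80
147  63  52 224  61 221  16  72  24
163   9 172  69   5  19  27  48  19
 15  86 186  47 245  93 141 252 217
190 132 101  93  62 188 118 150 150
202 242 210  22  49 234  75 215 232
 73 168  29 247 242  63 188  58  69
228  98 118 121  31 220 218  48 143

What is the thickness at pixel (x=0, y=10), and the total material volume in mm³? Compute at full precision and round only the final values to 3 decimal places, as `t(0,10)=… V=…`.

span = t_max - t_min = 3.39 - 0.69 = 2.700
L(0,10) = 73, L_eff = 73/255 = 0.286275
t(0,10) = 3.39 - 2.700·0.286275 = 2.617
Σt over all 12·9 pixels = 226.26
V = pitch²·Σt = 1.15²·226.26 = 299.229

t(0,10)=2.617 V=299.229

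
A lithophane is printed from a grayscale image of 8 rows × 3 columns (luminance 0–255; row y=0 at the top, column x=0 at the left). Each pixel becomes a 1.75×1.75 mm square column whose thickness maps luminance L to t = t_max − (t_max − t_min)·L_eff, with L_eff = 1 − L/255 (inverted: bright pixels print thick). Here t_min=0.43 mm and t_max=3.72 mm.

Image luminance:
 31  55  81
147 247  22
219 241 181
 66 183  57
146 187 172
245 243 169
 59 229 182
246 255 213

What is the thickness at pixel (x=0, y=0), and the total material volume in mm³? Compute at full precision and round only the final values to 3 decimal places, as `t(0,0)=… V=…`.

span = t_max - t_min = 3.72 - 0.43 = 3.290
L(0,0) = 31, L_eff = 1 - 31/255 = 0.878431 (inverted)
t(0,0) = 3.72 - 3.290·0.878431 = 0.830
Σt over all 8·3 pixels = 60.328
V = pitch²·Σt = 1.75²·60.328 = 184.755

t(0,0)=0.830 V=184.755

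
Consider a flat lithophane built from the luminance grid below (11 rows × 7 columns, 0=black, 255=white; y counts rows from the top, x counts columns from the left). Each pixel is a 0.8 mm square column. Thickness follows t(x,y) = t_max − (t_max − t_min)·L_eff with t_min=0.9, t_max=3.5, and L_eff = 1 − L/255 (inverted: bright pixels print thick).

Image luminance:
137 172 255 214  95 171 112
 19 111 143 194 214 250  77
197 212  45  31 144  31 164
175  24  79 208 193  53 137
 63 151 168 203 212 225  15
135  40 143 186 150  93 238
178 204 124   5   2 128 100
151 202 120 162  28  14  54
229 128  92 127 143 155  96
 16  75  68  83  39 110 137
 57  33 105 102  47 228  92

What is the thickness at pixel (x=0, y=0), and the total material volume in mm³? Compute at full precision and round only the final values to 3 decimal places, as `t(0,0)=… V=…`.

t(0,0)=2.297 V=106.429

span = t_max - t_min = 3.5 - 0.9 = 2.600
L(0,0) = 137, L_eff = 1 - 137/255 = 0.462745 (inverted)
t(0,0) = 3.5 - 2.600·0.462745 = 2.297
Σt over all 11·7 pixels = 141351/850 ≈ 166.2952941
V = pitch²·Σt = 0.8²·141351/850 = 106.429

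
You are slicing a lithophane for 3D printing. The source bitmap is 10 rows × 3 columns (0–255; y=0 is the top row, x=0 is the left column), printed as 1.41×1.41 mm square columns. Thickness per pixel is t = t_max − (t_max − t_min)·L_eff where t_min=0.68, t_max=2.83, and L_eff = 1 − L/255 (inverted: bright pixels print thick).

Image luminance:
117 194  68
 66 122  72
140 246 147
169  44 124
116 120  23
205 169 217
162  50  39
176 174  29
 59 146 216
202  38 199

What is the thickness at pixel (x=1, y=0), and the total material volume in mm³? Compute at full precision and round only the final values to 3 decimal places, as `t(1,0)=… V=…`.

t(1,0)=2.316 V=105.076

span = t_max - t_min = 2.83 - 0.68 = 2.150
L(1,0) = 194, L_eff = 1 - 194/255 = 0.239216 (inverted)
t(1,0) = 2.83 - 2.150·0.239216 = 2.316
Σt over all 10·3 pixels = 89849/1700 ≈ 52.8523529
V = pitch²·Σt = 1.41²·89849/1700 = 105.076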